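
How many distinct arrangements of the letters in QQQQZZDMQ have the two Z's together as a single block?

336

Treat the 2 copies of Z as a single block. The multiset to arrange is then {ZZ, D, M, Q, Q, Q, Q, Q}, 8 items in all.
That gives (8)!/(5!) = 336 arrangements.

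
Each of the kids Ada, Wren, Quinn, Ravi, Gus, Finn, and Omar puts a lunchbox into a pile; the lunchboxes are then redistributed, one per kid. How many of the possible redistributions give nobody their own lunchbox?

1854

Let Aᵢ be the assignments in which kid i gets their own lunchbox. We want the size of the complement of A₁∪…∪A_7.
By inclusion–exclusion this is Σ_{j=0}^{7} (−1)^j C(7,j)·(7−j)!.
Computing: 5040 − 5040 + 2520 − 840 + 210 − 42 + 7 − 1 = 1854.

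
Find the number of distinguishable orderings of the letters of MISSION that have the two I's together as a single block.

Treat the 2 copies of I as a single block. The multiset to arrange is then {II, M, N, O, S, S}, 6 items in all.
That gives (6)!/(2!) = 360 arrangements.

360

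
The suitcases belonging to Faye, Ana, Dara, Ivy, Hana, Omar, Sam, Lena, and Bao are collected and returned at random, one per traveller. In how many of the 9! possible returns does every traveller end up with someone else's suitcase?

133496

Count assignments avoiding every fixed point. For any j of the 9 travellers fixed to their own suitcase, the other 9−j can be arranged in (9−j)! ways.
By inclusion–exclusion this is Σ_{j=0}^{9} (−1)^j C(9,j)·(9−j)!.
Computing: 362880 − 362880 + 181440 − 60480 + 15120 − 3024 + 504 − 72 + 9 − 1 = 133496.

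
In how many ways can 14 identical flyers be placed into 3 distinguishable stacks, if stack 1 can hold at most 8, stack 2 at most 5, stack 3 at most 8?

33

Without the upper bounds there are C(16,2) = 120 ways to split 14 among 3 stacks.
Subtract solutions that violate a single cap (substitute x_i' = x_i − (cap_i+1)): x_1 ≥ 9 gives C(7,2) = 21; x_2 ≥ 6 gives C(10,2) = 45; x_3 ≥ 9 gives C(7,2) = 21. Together 87.
No two caps can be exceeded simultaneously, so the pair terms are all 0.
By inclusion–exclusion the count is 120 − 87 + 0 = 33.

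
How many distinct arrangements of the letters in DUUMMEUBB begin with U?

With the first slot taken by U, it remains to arrange the other 8 letters (DUMMEUBB).
Those 8 letters have B appearing twice, M appearing twice, and U appearing twice, giving (8)!/(2!·2!·2!) = 5040.

5040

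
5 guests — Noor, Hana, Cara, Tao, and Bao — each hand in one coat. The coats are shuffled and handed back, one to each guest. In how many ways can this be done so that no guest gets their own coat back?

44

This is the derangement count D_5: permutations of 5 items with no fixed point.
By inclusion–exclusion this is Σ_{j=0}^{5} (−1)^j C(5,j)·(5−j)!.
Computing: 120 − 120 + 60 − 20 + 5 − 1 = 44.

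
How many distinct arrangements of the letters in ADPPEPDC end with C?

420

With the last slot taken by C, it remains to arrange the other 7 letters (ADPPEPD).
Those 7 letters have D appearing twice and P appearing 3 times, giving (7)!/(3!·2!) = 420.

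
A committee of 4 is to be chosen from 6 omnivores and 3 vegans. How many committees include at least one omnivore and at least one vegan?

111

Unrestricted: C(9,4) = 126 ways to pick any 4 of the 9.
Subtract selections that omit an entire group: no omnivores → C(3,4) = 0; no vegans → C(6,4) = 15.
Both groups omitted at once is impossible, so 126 − 15 = 111.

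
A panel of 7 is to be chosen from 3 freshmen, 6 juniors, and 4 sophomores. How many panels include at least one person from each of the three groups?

1559

Total 7-person selections from all 13: C(13,7) = 1716.
Subtract selections that omit an entire group: no freshmen → C(10,7) = 120; no juniors → C(7,7) = 1; no sophomores → C(9,7) = 36.
Add back selections omitting two groups (i.e. drawn from a single group): C(3,7) + C(6,7) + C(4,7) = 0.
By inclusion–exclusion: 1716 − 157 + 0 = 1559.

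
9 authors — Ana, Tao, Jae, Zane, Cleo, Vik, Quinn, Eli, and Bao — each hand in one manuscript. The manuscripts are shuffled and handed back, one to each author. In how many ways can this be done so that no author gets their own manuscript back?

133496

Count assignments avoiding every fixed point. For any j of the 9 authors fixed to their own manuscript, the other 9−j can be arranged in (9−j)! ways.
By inclusion–exclusion this is Σ_{j=0}^{9} (−1)^j C(9,j)·(9−j)!.
Computing: 362880 − 362880 + 181440 − 60480 + 15120 − 3024 + 504 − 72 + 9 − 1 = 133496.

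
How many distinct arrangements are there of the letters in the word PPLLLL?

15

The 6 letters of PPLLLL have repeats: L appearing 4 times and P appearing twice.
The number of distinct arrangements is 6!/(4!·2!) = 720/48 = 15.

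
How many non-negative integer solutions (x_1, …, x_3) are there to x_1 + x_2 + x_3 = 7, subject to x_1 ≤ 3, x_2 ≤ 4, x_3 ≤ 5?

17

Without the upper bounds there are C(9,2) = 36 ways to split 7 among 3 variables.
Subtract solutions that violate a single cap (substitute x_i' = x_i − (cap_i+1)): x_1 ≥ 4 gives C(5,2) = 10; x_2 ≥ 5 gives C(4,2) = 6; x_3 ≥ 6 gives C(3,2) = 3. Together 19.
No two caps can be exceeded simultaneously, so the pair terms are all 0.
By inclusion–exclusion the count is 36 − 19 + 0 = 17.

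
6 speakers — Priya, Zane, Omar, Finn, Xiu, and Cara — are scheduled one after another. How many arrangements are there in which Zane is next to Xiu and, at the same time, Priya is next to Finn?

Treat {Zane,Xiu} as one block (2 orders) and {Priya,Finn} as another (2 orders).
That leaves 4 units to arrange: 2 × 2 × 4! = 4 × 24 = 96.

96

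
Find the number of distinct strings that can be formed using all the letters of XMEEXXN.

The 7 letters of XMEEXXN have repeats: E appearing twice and X appearing 3 times.
The number of distinct arrangements is 7!/(3!·2!) = 5040/12 = 420.

420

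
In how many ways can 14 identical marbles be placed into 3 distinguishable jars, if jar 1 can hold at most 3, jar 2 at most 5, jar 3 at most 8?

6

Without the upper bounds there are C(16,2) = 120 ways to split 14 among 3 jars.
Subtract solutions that violate a single cap (substitute x_i' = x_i − (cap_i+1)): x_1 ≥ 4 gives C(12,2) = 66; x_2 ≥ 6 gives C(10,2) = 45; x_3 ≥ 9 gives C(7,2) = 21. Together 132.
Add back pairs where two caps are both exceeded: 15 + 3 + 0 = 18.
By inclusion–exclusion the count is 120 − 132 + 18 = 6.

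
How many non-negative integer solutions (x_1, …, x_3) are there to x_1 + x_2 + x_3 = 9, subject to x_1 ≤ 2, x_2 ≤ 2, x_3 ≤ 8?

Ignoring the caps, the number of non-negative solutions to x_1+…+x_3 = 9 is C(11,2) = 55.
Subtract solutions that violate a single cap (substitute x_i' = x_i − (cap_i+1)): x_1 ≥ 3 gives C(8,2) = 28; x_2 ≥ 3 gives C(8,2) = 28; x_3 ≥ 9 gives C(2,2) = 1. Together 57.
Add back pairs where two caps are both exceeded: 10 + 0 + 0 = 10.
By inclusion–exclusion the count is 55 − 57 + 10 = 8.

8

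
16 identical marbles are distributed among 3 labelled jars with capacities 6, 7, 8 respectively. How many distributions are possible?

21

Ignoring the caps, the number of non-negative solutions to x_1+…+x_3 = 16 is C(18,2) = 153.
Subtract solutions that violate a single cap (substitute x_i' = x_i − (cap_i+1)): x_1 ≥ 7 gives C(11,2) = 55; x_2 ≥ 8 gives C(10,2) = 45; x_3 ≥ 9 gives C(9,2) = 36. Together 136.
Add back pairs where two caps are both exceeded: 3 + 1 + 0 = 4.
By inclusion–exclusion the count is 153 − 136 + 4 = 21.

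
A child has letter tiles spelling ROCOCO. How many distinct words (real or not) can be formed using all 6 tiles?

The 6 letters of ROCOCO have repeats: C appearing twice and O appearing 3 times.
So there are 6! / (3!·2!) = 60 distinguishable arrangements.

60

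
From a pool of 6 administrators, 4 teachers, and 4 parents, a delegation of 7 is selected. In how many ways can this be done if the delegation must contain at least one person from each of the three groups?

With no constraint there are C(14,7) = 3432 possible selections.
Selections missing a whole group: no administrators → C(8,7) = 8; no teachers → C(10,7) = 120; no parents → C(10,7) = 120.
Add back selections omitting two groups (i.e. drawn from a single group): C(6,7) + C(4,7) + C(4,7) = 0.
By inclusion–exclusion: 3432 − 248 + 0 = 3184.

3184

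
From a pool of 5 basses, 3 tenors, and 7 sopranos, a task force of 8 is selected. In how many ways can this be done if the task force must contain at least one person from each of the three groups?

Total 8-person selections from all 15: C(15,8) = 6435.
Selections missing a whole group: no basses → C(10,8) = 45; no tenors → C(12,8) = 495; no sopranos → C(8,8) = 1.
Add back selections omitting two groups (i.e. drawn from a single group): C(5,8) + C(3,8) + C(7,8) = 0.
By inclusion–exclusion: 6435 − 541 + 0 = 5894.

5894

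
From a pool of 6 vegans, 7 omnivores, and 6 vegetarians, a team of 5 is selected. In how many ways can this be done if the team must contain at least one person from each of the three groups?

Total 5-person selections from all 19: C(19,5) = 11628.
Selections missing a whole group: no vegans → C(13,5) = 1287; no omnivores → C(12,5) = 792; no vegetarians → C(13,5) = 1287.
Add back selections omitting two groups (i.e. drawn from a single group): C(6,5) + C(7,5) + C(6,5) = 33.
By inclusion–exclusion: 11628 − 3366 + 33 = 8295.

8295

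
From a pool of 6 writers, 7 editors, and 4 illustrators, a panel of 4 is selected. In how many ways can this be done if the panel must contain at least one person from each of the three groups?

With no constraint there are C(17,4) = 2380 possible selections.
Subtract selections that omit an entire group: no writers → C(11,4) = 330; no editors → C(10,4) = 210; no illustrators → C(13,4) = 715.
Add back selections omitting two groups (i.e. drawn from a single group): C(6,4) + C(7,4) + C(4,4) = 51.
By inclusion–exclusion: 2380 − 1255 + 51 = 1176.

1176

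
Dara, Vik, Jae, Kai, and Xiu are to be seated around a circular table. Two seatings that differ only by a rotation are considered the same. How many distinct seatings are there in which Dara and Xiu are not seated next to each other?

12

All circular seatings of 5 people number (4)! = 24.
Those with Dara next to Xiu: fuse the pair into one unit and seat 4 units around a circle — 2·(3)! = 12.
Subtracting, 24 − 12 = 12.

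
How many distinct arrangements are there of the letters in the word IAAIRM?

180

Letter multiplicities in IAAIRM: A×2, I×2, M×1, R×1.
Dividing 6! = 720 by 2!·2! = 4 for the repeated letters gives 180.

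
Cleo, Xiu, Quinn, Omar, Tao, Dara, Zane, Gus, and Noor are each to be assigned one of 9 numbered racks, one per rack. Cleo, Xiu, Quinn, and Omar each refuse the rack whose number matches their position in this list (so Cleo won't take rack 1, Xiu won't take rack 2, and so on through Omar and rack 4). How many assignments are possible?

Let Aᵢ (for 1 ≤ i ≤ 4) be the placements that put person i in their forbidden rack. Any j of these fix j positions, leaving (9−j)! ways to fill the rest, and there are C(4,j) ways to pick which j.
By inclusion–exclusion, the number of valid placements is Σ_{j=0}^{4} (−1)^j C(4,j)·(9−j)!.
Computing: 362880 − 161280 + 30240 − 2880 + 120 = 229080.

229080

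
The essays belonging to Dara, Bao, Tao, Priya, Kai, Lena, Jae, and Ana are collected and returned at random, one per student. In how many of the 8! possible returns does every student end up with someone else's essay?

14833

Count assignments avoiding every fixed point. For any j of the 8 students fixed to their own essay, the other 8−j can be arranged in (8−j)! ways.
By inclusion–exclusion this is Σ_{j=0}^{8} (−1)^j C(8,j)·(8−j)!.
Computing: 40320 − 40320 + 20160 − 6720 + 1680 − 336 + 56 − 8 + 1 = 14833.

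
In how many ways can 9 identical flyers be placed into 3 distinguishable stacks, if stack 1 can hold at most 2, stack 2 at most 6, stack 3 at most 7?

Ignoring the caps, the number of non-negative solutions to x_1+…+x_3 = 9 is C(11,2) = 55.
Subtract solutions that violate a single cap (substitute x_i' = x_i − (cap_i+1)): x_1 ≥ 3 gives C(8,2) = 28; x_2 ≥ 7 gives C(4,2) = 6; x_3 ≥ 8 gives C(3,2) = 3. Together 37.
No two caps can be exceeded simultaneously, so the pair terms are all 0.
By inclusion–exclusion the count is 55 − 37 + 0 = 18.

18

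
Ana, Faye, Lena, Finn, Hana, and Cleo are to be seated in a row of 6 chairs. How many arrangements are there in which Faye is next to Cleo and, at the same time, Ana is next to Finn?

96

Treat {Faye,Cleo} as one block (2 orders) and {Ana,Finn} as another (2 orders).
That leaves 4 units to arrange: 2 × 2 × 4! = 4 × 24 = 96.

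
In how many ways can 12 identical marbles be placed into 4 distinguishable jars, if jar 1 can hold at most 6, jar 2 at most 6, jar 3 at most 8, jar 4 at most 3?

By stars and bars, unrestricted non-negative solutions to x_1+…+x_4 = 12 number C(12+3,3) = 455.
Subtract solutions that violate a single cap (substitute x_i' = x_i − (cap_i+1)): x_1 ≥ 7 gives C(8,3) = 56; x_2 ≥ 7 gives C(8,3) = 56; x_3 ≥ 9 gives C(6,3) = 20; x_4 ≥ 4 gives C(11,3) = 165. Together 297.
Add back pairs where two caps are both exceeded: 0 + 0 + 4 + 0 + 4 + 0 = 8.
By inclusion–exclusion the count is 455 − 297 + 8 = 166.

166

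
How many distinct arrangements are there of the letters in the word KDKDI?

30

KDKDI has 5 letters with D appearing twice and K appearing twice.
So there are 5! / (2!·2!) = 30 distinguishable arrangements.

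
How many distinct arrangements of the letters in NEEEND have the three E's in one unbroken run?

12

Treat the 3 copies of E as a single block. The multiset to arrange is then {EEE, D, N, N}, 4 items in all.
That gives (4)!/(2!) = 12 arrangements.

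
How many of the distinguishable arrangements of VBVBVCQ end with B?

Fix B in the last position and arrange the remaining 6 letters.
Those 6 letters have V appearing 3 times, giving (6)!/(3!) = 120.

120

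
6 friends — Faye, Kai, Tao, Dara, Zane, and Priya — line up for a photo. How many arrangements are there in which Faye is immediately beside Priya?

Treat {Faye, Priya} as a single unit. There are 5 units to order, and the pair itself can be ordered 2 ways.
So the count is 2·(5)! = 240.

240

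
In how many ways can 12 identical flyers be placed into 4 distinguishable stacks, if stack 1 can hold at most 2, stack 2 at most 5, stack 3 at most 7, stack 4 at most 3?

42

By stars and bars, unrestricted non-negative solutions to x_1+…+x_4 = 12 number C(12+3,3) = 455.
Subtract solutions that violate a single cap (substitute x_i' = x_i − (cap_i+1)): x_1 ≥ 3 gives C(12,3) = 220; x_2 ≥ 6 gives C(9,3) = 84; x_3 ≥ 8 gives C(7,3) = 35; x_4 ≥ 4 gives C(11,3) = 165. Together 504.
Add back pairs where two caps are both exceeded: 20 + 4 + 56 + 0 + 10 + 1 = 91.
By inclusion–exclusion the count is 455 − 504 + 91 = 42.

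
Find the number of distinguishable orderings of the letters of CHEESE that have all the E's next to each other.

Treat the 3 copies of E as a single block. The multiset to arrange is then {EEE, C, H, S}, 4 items in all.
All 4 items are distinct, so there are (4)! = 24 arrangements.

24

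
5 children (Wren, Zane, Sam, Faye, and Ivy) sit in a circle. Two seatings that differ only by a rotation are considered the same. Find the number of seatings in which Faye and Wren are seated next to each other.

Treat {Faye, Wren} as one unit (2 internal orders) and seat the resulting 4 units around the table: (3)! circular arrangements.
So 2 × (3)! = 2 × 6 = 12.

12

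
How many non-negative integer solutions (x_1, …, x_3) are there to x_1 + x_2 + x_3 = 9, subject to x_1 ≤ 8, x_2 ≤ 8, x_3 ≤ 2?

25

By stars and bars, unrestricted non-negative solutions to x_1+…+x_3 = 9 number C(9+2,2) = 55.
Subtract solutions that violate a single cap (substitute x_i' = x_i − (cap_i+1)): x_1 ≥ 9 gives C(2,2) = 1; x_2 ≥ 9 gives C(2,2) = 1; x_3 ≥ 3 gives C(8,2) = 28. Together 30.
No two caps can be exceeded simultaneously, so the pair terms are all 0.
By inclusion–exclusion the count is 55 − 30 + 0 = 25.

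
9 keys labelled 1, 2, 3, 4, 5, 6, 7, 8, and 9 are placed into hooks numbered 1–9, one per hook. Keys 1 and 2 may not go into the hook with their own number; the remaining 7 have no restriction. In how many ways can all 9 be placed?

287280

Let Aᵢ (for i ∈ {1, 2}) be the placements that put key i in its forbidden hook. Any j of these fix j positions, leaving (9−j)! ways to fill the rest, and there are C(2,j) ways to pick which j.
By inclusion–exclusion, the number of valid placements is Σ_{j=0}^{2} (−1)^j C(2,j)·(9−j)!.
Computing: 362880 − 80640 + 5040 = 287280.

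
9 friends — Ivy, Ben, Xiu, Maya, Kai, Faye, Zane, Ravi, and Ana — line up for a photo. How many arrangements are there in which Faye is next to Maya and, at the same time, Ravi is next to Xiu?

20160

Treat {Faye,Maya} as one block (2 orders) and {Ravi,Xiu} as another (2 orders).
That leaves 7 units to arrange: 2 × 2 × 7! = 4 × 5040 = 20160.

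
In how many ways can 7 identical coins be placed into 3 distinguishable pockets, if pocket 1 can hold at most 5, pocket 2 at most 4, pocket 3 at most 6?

26

Ignoring the caps, the number of non-negative solutions to x_1+…+x_3 = 7 is C(9,2) = 36.
Subtract solutions that violate a single cap (substitute x_i' = x_i − (cap_i+1)): x_1 ≥ 6 gives C(3,2) = 3; x_2 ≥ 5 gives C(4,2) = 6; x_3 ≥ 7 gives C(2,2) = 1. Together 10.
No two caps can be exceeded simultaneously, so the pair terms are all 0.
By inclusion–exclusion the count is 36 − 10 + 0 = 26.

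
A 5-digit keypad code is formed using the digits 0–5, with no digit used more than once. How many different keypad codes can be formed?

This is a permutation of 5 out of 6: P(6,5) = 6!/1!.
That product is 6 × 5 × 4 × 3 × 2 = 720.

720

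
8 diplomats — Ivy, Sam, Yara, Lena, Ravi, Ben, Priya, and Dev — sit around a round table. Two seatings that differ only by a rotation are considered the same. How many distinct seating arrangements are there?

5040

Fix one person's seat to break rotational symmetry; the remaining 7 people can be arranged in (7)! = 5040 ways.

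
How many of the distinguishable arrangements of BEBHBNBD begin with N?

With the first slot taken by N, it remains to arrange the other 7 letters (BEBHBBD).
Those 7 letters have B appearing 4 times, giving (7)!/(4!) = 210.

210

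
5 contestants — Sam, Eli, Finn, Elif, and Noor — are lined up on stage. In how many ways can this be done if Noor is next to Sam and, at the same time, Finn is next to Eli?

Treat {Noor,Sam} as one block (2 orders) and {Finn,Eli} as another (2 orders).
That leaves 3 units to arrange: 2 × 2 × 3! = 4 × 6 = 24.

24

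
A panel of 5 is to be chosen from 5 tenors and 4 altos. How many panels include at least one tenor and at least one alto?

125

Unrestricted: C(9,5) = 126 ways to pick any 5 of the 9.
Selections missing a whole group: no tenors → C(4,5) = 0; no altos → C(5,5) = 1.
Both groups omitted at once is impossible, so 126 − 1 = 125.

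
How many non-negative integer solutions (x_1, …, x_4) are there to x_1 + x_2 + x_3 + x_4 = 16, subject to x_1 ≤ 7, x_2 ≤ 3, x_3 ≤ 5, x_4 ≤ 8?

96

Ignoring the caps, the number of non-negative solutions to x_1+…+x_4 = 16 is C(19,3) = 969.
Subtract solutions that violate a single cap (substitute x_i' = x_i − (cap_i+1)): x_1 ≥ 8 gives C(11,3) = 165; x_2 ≥ 4 gives C(15,3) = 455; x_3 ≥ 6 gives C(13,3) = 286; x_4 ≥ 9 gives C(10,3) = 120. Together 1026.
Add back pairs where two caps are both exceeded: 35 + 10 + 0 + 84 + 20 + 4 = 153.
By inclusion–exclusion the count is 969 − 1026 + 153 = 96.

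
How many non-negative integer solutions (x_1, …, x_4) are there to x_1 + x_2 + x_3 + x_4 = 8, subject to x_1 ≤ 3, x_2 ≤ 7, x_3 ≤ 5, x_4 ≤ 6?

Ignoring the caps, the number of non-negative solutions to x_1+…+x_4 = 8 is C(11,3) = 165.
Subtract solutions that violate a single cap (substitute x_i' = x_i − (cap_i+1)): x_1 ≥ 4 gives C(7,3) = 35; x_2 ≥ 8 gives C(3,3) = 1; x_3 ≥ 6 gives C(5,3) = 10; x_4 ≥ 7 gives C(4,3) = 4. Together 50.
No two caps can be exceeded simultaneously, so the pair terms are all 0.
By inclusion–exclusion the count is 165 − 50 + 0 = 115.

115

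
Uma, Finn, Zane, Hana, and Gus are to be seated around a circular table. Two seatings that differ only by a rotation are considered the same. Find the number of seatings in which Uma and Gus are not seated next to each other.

12

Without the restriction there are (4)! = 24 seatings.
Seatings with Uma beside Gus: treat them as a block with 2 internal orders, giving 2 × (3)! = 12.
Subtracting, 24 − 12 = 12.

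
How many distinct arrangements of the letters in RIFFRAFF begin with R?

Fix R in the first position and arrange the remaining 7 letters.
Those 7 letters have F appearing 4 times, giving (7)!/(4!) = 210.

210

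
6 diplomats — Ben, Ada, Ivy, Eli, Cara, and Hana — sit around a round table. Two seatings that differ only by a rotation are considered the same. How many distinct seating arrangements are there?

Fix one person's seat to break rotational symmetry; the remaining 5 people can be arranged in (5)! = 120 ways.

120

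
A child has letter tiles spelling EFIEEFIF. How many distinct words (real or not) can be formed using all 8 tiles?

560

Letter multiplicities in EFIEEFIF: E×3, F×3, I×2.
So there are 8! / (3!·3!·2!) = 560 distinguishable arrangements.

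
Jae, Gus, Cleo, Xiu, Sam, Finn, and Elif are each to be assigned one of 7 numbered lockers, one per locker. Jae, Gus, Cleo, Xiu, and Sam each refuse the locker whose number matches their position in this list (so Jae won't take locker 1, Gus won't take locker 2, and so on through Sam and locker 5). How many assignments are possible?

Let Aᵢ (for 1 ≤ i ≤ 5) be the placements that put person i in their forbidden locker. Any j of these fix j positions, leaving (7−j)! ways to fill the rest, and there are C(5,j) ways to pick which j.
By inclusion–exclusion, the number of valid placements is Σ_{j=0}^{5} (−1)^j C(5,j)·(7−j)!.
Computing: 5040 − 3600 + 1200 − 240 + 30 − 2 = 2428.

2428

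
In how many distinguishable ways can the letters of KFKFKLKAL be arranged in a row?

The 9 letters of KFKFKLKAL have repeats: F appearing twice, K appearing 4 times, and L appearing twice.
The number of distinct arrangements is 9!/(4!·2!·2!) = 362880/96 = 3780.

3780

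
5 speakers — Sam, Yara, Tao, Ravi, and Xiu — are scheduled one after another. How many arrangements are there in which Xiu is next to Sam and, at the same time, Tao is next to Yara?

Treat {Xiu,Sam} as one block (2 orders) and {Tao,Yara} as another (2 orders).
That leaves 3 units to arrange: 2 × 2 × 3! = 4 × 6 = 24.

24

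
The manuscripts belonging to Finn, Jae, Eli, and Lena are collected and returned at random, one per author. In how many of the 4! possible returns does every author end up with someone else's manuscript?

Count assignments avoiding every fixed point. For any j of the 4 authors fixed to their own manuscript, the other 4−j can be arranged in (4−j)! ways.
By inclusion–exclusion this is Σ_{j=0}^{4} (−1)^j C(4,j)·(4−j)!.
Computing: 24 − 24 + 12 − 4 + 1 = 9.

9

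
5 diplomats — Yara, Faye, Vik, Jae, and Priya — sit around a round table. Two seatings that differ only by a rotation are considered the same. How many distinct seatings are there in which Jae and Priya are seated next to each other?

Glue Jae and Priya into a block (2 internal orders). Seating 4 units around a circle gives (3)! arrangements.
So 2 × (3)! = 2 × 6 = 12.

12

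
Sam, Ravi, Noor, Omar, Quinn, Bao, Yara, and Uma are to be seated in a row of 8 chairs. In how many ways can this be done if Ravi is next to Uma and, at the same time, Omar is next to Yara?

Treat {Ravi,Uma} as one block (2 orders) and {Omar,Yara} as another (2 orders).
That leaves 6 units to arrange: 2 × 2 × 6! = 4 × 720 = 2880.

2880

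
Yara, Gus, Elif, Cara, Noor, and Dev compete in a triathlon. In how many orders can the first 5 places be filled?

720

This is an ordered selection of 5 from 6: P(6,5).
That gives 6 × 5 × 4 × 3 × 2 = 720.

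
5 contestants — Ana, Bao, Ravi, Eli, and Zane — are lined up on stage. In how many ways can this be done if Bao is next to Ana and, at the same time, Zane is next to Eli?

Treat {Bao,Ana} as one block (2 orders) and {Zane,Eli} as another (2 orders).
That leaves 3 units to arrange: 2 × 2 × 3! = 4 × 6 = 24.

24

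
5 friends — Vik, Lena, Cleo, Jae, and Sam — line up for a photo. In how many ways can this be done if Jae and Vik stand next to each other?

Glue Jae and Vik into one block (2 internal orders), leaving 4 units to arrange in a row.
So the count is 2·(4)! = 48.

48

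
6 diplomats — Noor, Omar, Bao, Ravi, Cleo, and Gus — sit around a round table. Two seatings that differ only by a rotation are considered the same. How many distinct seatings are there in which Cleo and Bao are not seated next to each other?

Without the restriction there are (5)! = 120 seatings.
Seatings with Cleo beside Bao: treat them as a block with 2 internal orders, giving 2 × (4)! = 48.
Subtracting, 120 − 48 = 72.

72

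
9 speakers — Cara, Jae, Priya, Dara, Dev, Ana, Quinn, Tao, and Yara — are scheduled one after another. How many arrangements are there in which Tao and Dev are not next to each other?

282240

Of the 9! = 362880 arrangements, those with Tao and Dev adjacent number 2 × 8! = 80640 (treat the pair as a block with 2 internal orders).
So 362880 − 80640 = 282240 arrangements keep them apart.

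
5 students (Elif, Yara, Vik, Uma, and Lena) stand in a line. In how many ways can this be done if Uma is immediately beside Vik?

48

Glue Uma and Vik into one block (2 internal orders), leaving 4 units to arrange in a row.
So the count is 2·(4)! = 48.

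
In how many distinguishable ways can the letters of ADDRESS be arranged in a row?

Letter multiplicities in ADDRESS: A×1, D×2, E×1, R×1, S×2.
So there are 7! / (2!·2!) = 1260 distinguishable arrangements.

1260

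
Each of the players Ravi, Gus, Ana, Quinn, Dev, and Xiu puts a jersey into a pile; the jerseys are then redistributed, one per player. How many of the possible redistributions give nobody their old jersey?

265

This is the derangement count D_6: permutations of 6 items with no fixed point.
By inclusion–exclusion this is Σ_{j=0}^{6} (−1)^j C(6,j)·(6−j)!.
Computing: 720 − 720 + 360 − 120 + 30 − 6 + 1 = 265.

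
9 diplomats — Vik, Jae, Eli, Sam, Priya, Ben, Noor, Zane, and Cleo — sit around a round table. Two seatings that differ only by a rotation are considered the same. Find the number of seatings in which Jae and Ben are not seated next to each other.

Without the restriction there are (8)! = 40320 seatings.
Those with Jae next to Ben: fuse the pair into one unit and seat 8 units around a circle — 2·(7)! = 10080.
Subtracting, 40320 − 10080 = 30240.

30240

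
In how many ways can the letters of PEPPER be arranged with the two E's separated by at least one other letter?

40

Total arrangements of PEPPER: 6!/(3!·2!) = 60.
If the two E's are adjacent, glue them into one block, leaving 5 items to arrange: (5)!/(3!) = 20 ways.
Subtracting, 60 − 20 = 40 arrangements keep the E's apart.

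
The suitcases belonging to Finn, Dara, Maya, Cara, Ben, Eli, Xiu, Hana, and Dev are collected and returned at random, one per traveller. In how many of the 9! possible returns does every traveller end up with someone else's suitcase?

This is the derangement count D_9: permutations of 9 items with no fixed point.
By inclusion–exclusion this is Σ_{j=0}^{9} (−1)^j C(9,j)·(9−j)!.
Computing: 362880 − 362880 + 181440 − 60480 + 15120 − 3024 + 504 − 72 + 9 − 1 = 133496.

133496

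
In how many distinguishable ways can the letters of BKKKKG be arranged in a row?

30

Letter multiplicities in BKKKKG: B×1, G×1, K×4.
So there are 6! / (4!) = 30 distinguishable arrangements.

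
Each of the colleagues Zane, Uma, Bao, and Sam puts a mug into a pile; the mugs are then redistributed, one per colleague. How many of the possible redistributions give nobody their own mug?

9

This is the derangement count D_4: permutations of 4 items with no fixed point.
By inclusion–exclusion this is Σ_{j=0}^{4} (−1)^j C(4,j)·(4−j)!.
Computing: 24 − 24 + 12 − 4 + 1 = 9.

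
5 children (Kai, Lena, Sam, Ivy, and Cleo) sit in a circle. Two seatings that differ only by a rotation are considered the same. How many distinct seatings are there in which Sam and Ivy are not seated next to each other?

All circular seatings of 5 people number (4)! = 24.
Those with Sam next to Ivy: fuse the pair into one unit and seat 4 units around a circle — 2·(3)! = 12.
Subtracting, 24 − 12 = 12.

12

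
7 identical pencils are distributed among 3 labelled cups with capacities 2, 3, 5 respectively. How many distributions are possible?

Ignoring the caps, the number of non-negative solutions to x_1+…+x_3 = 7 is C(9,2) = 36.
Subtract solutions that violate a single cap (substitute x_i' = x_i − (cap_i+1)): x_1 ≥ 3 gives C(6,2) = 15; x_2 ≥ 4 gives C(5,2) = 10; x_3 ≥ 6 gives C(3,2) = 3. Together 28.
Add back pairs where two caps are both exceeded: 1 + 0 + 0 = 1.
By inclusion–exclusion the count is 36 − 28 + 1 = 9.

9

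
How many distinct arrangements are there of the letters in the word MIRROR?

MIRROR has 6 letters with R appearing 3 times.
Dividing 6! = 720 by 3! = 6 for the repeated letters gives 120.

120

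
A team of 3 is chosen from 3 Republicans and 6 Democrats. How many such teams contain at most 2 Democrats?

Split by how many Democrats are chosen (0 through 2).
Sum: C(6,0)·C(3,3) + C(6,1)·C(3,2) + C(6,2)·C(3,1) = 1 + 18 + 45 = 64.

64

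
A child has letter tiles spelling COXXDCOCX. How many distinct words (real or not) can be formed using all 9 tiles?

Letter multiplicities in COXXDCOCX: C×3, D×1, O×2, X×3.
So there are 9! / (3!·3!·2!) = 5040 distinguishable arrangements.

5040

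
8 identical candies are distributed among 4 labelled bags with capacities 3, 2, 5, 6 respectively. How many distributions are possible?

64

Ignoring the caps, the number of non-negative solutions to x_1+…+x_4 = 8 is C(11,3) = 165.
Subtract solutions that violate a single cap (substitute x_i' = x_i − (cap_i+1)): x_1 ≥ 4 gives C(7,3) = 35; x_2 ≥ 3 gives C(8,3) = 56; x_3 ≥ 6 gives C(5,3) = 10; x_4 ≥ 7 gives C(4,3) = 4. Together 105.
Add back pairs where two caps are both exceeded: 4 + 0 + 0 + 0 + 0 + 0 = 4.
By inclusion–exclusion the count is 165 − 105 + 4 = 64.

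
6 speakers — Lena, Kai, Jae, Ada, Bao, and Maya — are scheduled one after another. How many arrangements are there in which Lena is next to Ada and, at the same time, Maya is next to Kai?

Treat {Lena,Ada} as one block (2 orders) and {Maya,Kai} as another (2 orders).
That leaves 4 units to arrange: 2 × 2 × 4! = 4 × 24 = 96.

96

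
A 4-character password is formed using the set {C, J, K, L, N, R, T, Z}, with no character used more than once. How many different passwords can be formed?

With no repetition, fill the 4 characters in order: 8 choices, then 7, down to 5.
That product is 8 × 7 × 6 × 5 = 1680.

1680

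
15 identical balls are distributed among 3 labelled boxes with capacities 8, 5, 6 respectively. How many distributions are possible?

Ignoring the caps, the number of non-negative solutions to x_1+…+x_3 = 15 is C(17,2) = 136.
Subtract solutions that violate a single cap (substitute x_i' = x_i − (cap_i+1)): x_1 ≥ 9 gives C(8,2) = 28; x_2 ≥ 6 gives C(11,2) = 55; x_3 ≥ 7 gives C(10,2) = 45. Together 128.
Add back pairs where two caps are both exceeded: 1 + 0 + 6 = 7.
By inclusion–exclusion the count is 136 − 128 + 7 = 15.

15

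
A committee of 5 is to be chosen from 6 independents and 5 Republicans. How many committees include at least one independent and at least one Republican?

455

Unrestricted: C(11,5) = 462 ways to pick any 5 of the 11.
Selections missing a whole group: no independents → C(5,5) = 1; no Republicans → C(6,5) = 6.
Both groups omitted at once is impossible, so 462 − 7 = 455.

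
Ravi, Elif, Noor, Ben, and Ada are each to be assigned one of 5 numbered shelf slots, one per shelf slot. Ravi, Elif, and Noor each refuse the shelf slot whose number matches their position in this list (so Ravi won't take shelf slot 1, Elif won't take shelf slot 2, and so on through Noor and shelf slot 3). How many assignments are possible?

Let Aᵢ (for i ∈ {1, 2, 3}) be the placements that put person i in their forbidden shelf slot. Any j of these fix j positions, leaving (5−j)! ways to fill the rest, and there are C(3,j) ways to pick which j.
By inclusion–exclusion, the number of valid placements is Σ_{j=0}^{3} (−1)^j C(3,j)·(5−j)!.
Computing: 120 − 72 + 18 − 2 = 64.

64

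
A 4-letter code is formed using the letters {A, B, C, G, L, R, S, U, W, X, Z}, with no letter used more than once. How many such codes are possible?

7920

Choose and order 4 of the 11 symbols: the first letter has 11 options, the next 10, then 9, 8.
That product is 11 × 10 × 9 × 8 = 7920.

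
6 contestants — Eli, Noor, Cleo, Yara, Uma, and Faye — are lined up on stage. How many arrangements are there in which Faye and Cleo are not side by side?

Of the 6! = 720 arrangements, those with Faye and Cleo adjacent number 2 × 5! = 240 (treat the pair as a block with 2 internal orders).
So 720 − 240 = 480 arrangements keep them apart.

480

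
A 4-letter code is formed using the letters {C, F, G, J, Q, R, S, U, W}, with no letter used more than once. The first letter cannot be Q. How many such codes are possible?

The first letter has 9−1 = 8 choices (anything except Q).
The remaining 3 letters are filled from the other 8 symbols without repetition: 8 × 7 × 6 = 336.
Total: 8 × 336 = 2688.

2688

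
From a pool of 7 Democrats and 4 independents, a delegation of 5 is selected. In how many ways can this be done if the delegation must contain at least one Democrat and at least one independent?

Total 5-person selections from all 11: C(11,5) = 462.
Subtract selections that omit an entire group: no Democrats → C(4,5) = 0; no independents → C(7,5) = 21.
Both groups omitted at once is impossible, so 462 − 21 = 441.

441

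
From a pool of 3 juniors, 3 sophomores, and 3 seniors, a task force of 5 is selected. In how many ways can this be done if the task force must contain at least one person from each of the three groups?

108

With no constraint there are C(9,5) = 126 possible selections.
Selections missing a whole group: no juniors → C(6,5) = 6; no sophomores → C(6,5) = 6; no seniors → C(6,5) = 6.
Add back selections omitting two groups (i.e. drawn from a single group): C(3,5) + C(3,5) + C(3,5) = 0.
By inclusion–exclusion: 126 − 18 + 0 = 108.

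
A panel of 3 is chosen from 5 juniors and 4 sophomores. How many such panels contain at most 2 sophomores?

Split by how many sophomores are chosen (0 through 2).
Sum: C(4,0)·C(5,3) + C(4,1)·C(5,2) + C(4,2)·C(5,1) = 10 + 40 + 30 = 80.

80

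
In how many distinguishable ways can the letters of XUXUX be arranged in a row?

10

Letter multiplicities in XUXUX: U×2, X×3.
The number of distinct arrangements is 5!/(3!·2!) = 120/12 = 10.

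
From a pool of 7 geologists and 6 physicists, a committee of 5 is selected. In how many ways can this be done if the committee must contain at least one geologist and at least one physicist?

1260

Total 5-person selections from all 13: C(13,5) = 1287.
Subtract selections that omit an entire group: no geologists → C(6,5) = 6; no physicists → C(7,5) = 21.
Both groups omitted at once is impossible, so 1287 − 27 = 1260.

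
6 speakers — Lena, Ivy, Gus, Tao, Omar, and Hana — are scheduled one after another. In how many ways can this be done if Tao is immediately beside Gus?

Glue Tao and Gus into one block (2 internal orders), leaving 5 units to arrange in a row.
So the count is 2·(5)! = 240.

240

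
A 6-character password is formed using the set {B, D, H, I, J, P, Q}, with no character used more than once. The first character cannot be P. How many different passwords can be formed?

4320

The first character has 7−1 = 6 choices (anything except P).
The remaining 5 characters are filled from the other 6 symbols without repetition: 6 × 5 × 4 × 3 × 2 = 720.
Total: 6 × 720 = 4320.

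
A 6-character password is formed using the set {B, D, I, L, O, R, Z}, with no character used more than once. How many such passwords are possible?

Choose and order 6 of the 7 symbols: the first character has 7 options, the next 6, and so on down to 2.
7 × 6 × 5 × 4 × 3 × 2 = 5040.

5040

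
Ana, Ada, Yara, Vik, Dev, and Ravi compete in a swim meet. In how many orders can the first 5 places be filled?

This is an ordered selection of 5 from 6: P(6,5).
That gives 6 × 5 × 4 × 3 × 2 = 720.

720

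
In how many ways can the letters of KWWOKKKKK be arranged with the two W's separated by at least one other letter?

There are 9!/(6!·2!) = 252 arrangements of KWWOKKKKK in total.
Arrangements with the W's together: treat WW as one letter, giving (8)!/(6!) = 56.
Subtracting, 252 − 56 = 196 arrangements keep the W's apart.

196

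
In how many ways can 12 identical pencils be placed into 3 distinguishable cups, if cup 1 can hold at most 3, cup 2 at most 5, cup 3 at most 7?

10

Without the upper bounds there are C(14,2) = 91 ways to split 12 among 3 cups.
Subtract solutions that violate a single cap (substitute x_i' = x_i − (cap_i+1)): x_1 ≥ 4 gives C(10,2) = 45; x_2 ≥ 6 gives C(8,2) = 28; x_3 ≥ 8 gives C(6,2) = 15. Together 88.
Add back pairs where two caps are both exceeded: 6 + 1 + 0 = 7.
By inclusion–exclusion the count is 91 − 88 + 7 = 10.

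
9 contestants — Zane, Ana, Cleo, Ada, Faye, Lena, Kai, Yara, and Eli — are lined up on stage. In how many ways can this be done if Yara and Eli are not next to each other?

Of the 9! = 362880 arrangements, those with Yara and Eli adjacent number 2 × 8! = 80640 (treat the pair as a block with 2 internal orders).
Complementary counting: 362880 − 80640 = 282240.

282240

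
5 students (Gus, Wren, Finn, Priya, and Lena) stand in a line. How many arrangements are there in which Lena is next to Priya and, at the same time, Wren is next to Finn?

24

Treat {Lena,Priya} as one block (2 orders) and {Wren,Finn} as another (2 orders).
That leaves 3 units to arrange: 2 × 2 × 3! = 4 × 6 = 24.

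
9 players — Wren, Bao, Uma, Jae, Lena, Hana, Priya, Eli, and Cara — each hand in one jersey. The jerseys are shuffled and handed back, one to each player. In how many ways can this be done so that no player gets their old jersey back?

133496

Let Aᵢ be the assignments in which player i gets their old jersey. We want the size of the complement of A₁∪…∪A_9.
By inclusion–exclusion this is Σ_{j=0}^{9} (−1)^j C(9,j)·(9−j)!.
Computing: 362880 − 362880 + 181440 − 60480 + 15120 − 3024 + 504 − 72 + 9 − 1 = 133496.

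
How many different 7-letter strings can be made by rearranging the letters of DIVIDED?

420

Letter multiplicities in DIVIDED: D×3, E×1, I×2, V×1.
Dividing 7! = 5040 by 3!·2! = 12 for the repeated letters gives 420.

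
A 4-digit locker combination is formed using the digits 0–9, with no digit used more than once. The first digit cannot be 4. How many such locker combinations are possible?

The first digit has 10−1 = 9 choices (anything except 4).
The remaining 3 digits are filled from the other 9 symbols without repetition: 9 × 8 × 7 = 504.
Total: 9 × 504 = 4536.

4536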